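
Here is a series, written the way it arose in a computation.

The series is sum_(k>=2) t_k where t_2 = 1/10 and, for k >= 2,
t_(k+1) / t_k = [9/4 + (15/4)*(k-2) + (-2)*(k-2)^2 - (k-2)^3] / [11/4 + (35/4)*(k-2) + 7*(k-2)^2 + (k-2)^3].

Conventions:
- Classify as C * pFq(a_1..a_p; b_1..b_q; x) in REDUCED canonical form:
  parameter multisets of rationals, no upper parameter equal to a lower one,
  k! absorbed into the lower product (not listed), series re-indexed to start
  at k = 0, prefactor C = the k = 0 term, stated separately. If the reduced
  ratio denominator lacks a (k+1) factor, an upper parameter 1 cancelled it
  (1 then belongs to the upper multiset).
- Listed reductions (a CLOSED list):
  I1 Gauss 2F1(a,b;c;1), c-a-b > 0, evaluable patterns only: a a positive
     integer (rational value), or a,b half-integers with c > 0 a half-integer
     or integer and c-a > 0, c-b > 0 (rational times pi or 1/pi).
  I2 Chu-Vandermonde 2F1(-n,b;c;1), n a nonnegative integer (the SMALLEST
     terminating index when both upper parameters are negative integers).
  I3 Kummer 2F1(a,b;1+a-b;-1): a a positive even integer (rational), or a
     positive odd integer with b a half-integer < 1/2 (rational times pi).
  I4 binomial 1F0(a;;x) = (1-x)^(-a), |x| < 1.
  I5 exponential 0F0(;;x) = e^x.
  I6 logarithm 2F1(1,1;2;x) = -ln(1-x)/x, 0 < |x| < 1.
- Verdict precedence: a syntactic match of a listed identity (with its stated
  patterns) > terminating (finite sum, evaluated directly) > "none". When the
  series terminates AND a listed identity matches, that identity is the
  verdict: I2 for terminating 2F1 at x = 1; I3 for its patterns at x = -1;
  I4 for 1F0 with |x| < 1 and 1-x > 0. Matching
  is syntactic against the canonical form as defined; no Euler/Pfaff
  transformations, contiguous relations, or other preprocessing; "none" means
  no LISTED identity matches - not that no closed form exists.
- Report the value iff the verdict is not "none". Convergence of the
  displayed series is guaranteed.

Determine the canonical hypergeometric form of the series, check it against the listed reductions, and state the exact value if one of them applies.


Prefactor 1/10, argument -1: 2F1 with upper {-3/2, 3} over lower {11/2}. Verdict: the Kummer evaluation I3 applies (x = -1; c = 11/2 equals 1+a-b for upper {-3/2, 3}: listed pattern). Hence: (63/1024) * pi.

Key step: t_0 = 1/10 here, and factor the ratio over Q (C = 1/10): negated roots = parameters.
Term ratio: r(k) = (-1) * (k-3/2) (k+3) / [(k+11/2) (k+1)] ; factor over Q: parameters, x = (-1), and C = 1/10.


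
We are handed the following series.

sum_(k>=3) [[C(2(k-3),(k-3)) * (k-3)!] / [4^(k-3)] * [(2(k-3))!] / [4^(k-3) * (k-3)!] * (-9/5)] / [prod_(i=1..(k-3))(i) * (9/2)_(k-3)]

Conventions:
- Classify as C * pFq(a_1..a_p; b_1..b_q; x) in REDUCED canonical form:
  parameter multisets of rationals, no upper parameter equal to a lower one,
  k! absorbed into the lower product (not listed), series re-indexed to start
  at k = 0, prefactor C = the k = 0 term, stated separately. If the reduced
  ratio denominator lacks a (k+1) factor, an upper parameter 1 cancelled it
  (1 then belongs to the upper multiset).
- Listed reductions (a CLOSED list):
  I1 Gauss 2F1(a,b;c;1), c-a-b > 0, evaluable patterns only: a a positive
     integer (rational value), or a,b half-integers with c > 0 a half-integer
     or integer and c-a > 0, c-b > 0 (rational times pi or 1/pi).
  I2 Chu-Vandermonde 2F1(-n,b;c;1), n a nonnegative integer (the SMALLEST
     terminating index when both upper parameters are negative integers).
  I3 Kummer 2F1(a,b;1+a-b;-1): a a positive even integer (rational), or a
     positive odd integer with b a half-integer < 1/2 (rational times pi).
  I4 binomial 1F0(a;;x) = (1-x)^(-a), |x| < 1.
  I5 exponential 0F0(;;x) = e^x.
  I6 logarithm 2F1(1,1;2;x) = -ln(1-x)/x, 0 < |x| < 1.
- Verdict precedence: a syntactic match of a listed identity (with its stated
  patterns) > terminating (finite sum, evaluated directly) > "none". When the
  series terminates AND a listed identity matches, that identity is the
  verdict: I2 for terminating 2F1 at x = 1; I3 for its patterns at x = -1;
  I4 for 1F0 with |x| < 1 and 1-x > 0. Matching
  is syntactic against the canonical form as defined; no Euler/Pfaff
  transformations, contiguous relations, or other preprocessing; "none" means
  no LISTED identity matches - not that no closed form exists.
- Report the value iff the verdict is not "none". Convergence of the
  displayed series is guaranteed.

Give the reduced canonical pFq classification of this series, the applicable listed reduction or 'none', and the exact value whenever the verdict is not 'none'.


The tell: from the first term -9/5: the product of the first k integers (C = -9/5) is k!.
Consecutive-term ratio: r(k) = 1 * (k+1/2) (k+1/2) / [(k+9/2) (k+1)] - rational; roots negated = parameters, x = 1, C = -9/5.

At argument 1: a 2F1 with upper {1/2, 1/2}, lower {9/2}, scaled by C = -9/5. Verdict at x = 1: Gauss's theorem I1 (half-integer case) matches (x = 1; upper {1/2, 1/2} half-integers, c = 9/2 in the evaluable pattern). Sum: (-315/512) * pi.


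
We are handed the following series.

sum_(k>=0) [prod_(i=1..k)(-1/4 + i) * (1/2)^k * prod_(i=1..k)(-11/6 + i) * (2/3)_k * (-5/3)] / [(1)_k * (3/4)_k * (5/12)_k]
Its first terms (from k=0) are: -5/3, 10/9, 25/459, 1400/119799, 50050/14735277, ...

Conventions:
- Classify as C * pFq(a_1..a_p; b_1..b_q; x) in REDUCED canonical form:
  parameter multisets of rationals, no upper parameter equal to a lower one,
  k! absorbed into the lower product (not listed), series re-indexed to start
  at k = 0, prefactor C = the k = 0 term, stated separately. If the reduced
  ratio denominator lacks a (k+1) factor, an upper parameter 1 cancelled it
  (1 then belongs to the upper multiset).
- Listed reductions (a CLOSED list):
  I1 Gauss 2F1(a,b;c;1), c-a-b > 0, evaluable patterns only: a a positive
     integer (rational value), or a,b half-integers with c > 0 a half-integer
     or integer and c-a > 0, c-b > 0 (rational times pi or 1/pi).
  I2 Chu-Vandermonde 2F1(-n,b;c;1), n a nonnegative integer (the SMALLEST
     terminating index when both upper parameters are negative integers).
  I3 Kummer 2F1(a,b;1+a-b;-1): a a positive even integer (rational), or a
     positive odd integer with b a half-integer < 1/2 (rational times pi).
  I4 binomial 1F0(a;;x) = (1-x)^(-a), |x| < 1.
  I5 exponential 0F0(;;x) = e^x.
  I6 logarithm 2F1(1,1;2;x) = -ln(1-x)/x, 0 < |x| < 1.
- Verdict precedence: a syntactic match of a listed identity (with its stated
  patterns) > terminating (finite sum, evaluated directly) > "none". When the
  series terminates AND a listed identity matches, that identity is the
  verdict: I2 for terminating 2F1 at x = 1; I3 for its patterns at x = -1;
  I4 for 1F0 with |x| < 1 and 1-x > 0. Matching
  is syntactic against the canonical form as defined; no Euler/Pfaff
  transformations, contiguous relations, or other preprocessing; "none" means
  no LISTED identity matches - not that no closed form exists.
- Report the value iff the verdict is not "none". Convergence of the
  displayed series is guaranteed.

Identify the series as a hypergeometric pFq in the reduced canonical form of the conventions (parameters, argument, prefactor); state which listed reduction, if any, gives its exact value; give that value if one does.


Structural cue: from the first term -5/3: the parameter 3/4 appears in both the upper and lower lists and cancels.
Adjacent-term ratio: r(k) = (1/2) * (k-5/6) (k+2/3) / [(k+5/12) (k+1)] - poly over poly, x = (1/2) from leading terms; C = -5/3 at k = 0.

At argument 1/2: a 2F1 with upper {-5/6, 2/3}, lower {5/12}, scaled by C = -5/3. Verdict: none - at argument 1/2 the multisets {-5/6, 2/3} ; {5/12} match no listed identity.


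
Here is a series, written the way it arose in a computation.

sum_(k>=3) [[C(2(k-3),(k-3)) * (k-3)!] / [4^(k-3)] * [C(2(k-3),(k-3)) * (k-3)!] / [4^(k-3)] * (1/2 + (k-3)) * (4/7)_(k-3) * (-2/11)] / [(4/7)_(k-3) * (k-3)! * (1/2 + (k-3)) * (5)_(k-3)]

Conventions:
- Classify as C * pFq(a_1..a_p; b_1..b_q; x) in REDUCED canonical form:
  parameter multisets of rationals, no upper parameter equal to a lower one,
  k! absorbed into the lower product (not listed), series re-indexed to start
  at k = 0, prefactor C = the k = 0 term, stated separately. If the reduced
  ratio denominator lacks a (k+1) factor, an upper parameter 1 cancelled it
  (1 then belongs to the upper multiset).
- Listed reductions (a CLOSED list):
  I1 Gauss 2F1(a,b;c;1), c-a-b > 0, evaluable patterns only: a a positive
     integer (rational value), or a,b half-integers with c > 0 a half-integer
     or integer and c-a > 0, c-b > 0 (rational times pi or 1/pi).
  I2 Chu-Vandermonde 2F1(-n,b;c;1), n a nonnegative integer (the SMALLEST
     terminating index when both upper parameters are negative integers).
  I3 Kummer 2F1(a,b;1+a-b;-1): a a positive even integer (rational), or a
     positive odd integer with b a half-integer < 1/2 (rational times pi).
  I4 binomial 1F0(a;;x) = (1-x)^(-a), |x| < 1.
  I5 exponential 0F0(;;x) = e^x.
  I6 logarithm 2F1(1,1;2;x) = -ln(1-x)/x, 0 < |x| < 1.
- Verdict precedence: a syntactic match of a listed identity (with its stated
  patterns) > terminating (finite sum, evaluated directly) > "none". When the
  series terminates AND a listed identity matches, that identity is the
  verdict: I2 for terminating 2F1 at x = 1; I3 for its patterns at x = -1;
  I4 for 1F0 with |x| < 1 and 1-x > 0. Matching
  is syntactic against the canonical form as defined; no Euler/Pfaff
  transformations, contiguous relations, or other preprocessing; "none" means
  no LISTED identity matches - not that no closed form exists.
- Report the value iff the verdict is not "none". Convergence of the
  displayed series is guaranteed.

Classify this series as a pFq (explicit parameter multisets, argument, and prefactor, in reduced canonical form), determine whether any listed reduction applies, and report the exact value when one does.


This is -2/11 * 2F1(1/2, 1/2; 5; 1) in reduced canonical form. Verdict: the half-integer Gauss pattern (I1) applies (x = 1; upper {1/2, 1/2} half-integers, c = 5 in the evaluable pattern). Hence: (-8192/13475) / pi.

Structural cue: from the first term -2/11: C(2k,k) (prefactor -2/11) equals 4^k (1/2)_k / k!.
Term ratio: r(k) = 1 * (k+1/2) (k+1/2) / [(k+5) (k+1)] ; factor over Q: parameters, x = 1, and C = -2/11.


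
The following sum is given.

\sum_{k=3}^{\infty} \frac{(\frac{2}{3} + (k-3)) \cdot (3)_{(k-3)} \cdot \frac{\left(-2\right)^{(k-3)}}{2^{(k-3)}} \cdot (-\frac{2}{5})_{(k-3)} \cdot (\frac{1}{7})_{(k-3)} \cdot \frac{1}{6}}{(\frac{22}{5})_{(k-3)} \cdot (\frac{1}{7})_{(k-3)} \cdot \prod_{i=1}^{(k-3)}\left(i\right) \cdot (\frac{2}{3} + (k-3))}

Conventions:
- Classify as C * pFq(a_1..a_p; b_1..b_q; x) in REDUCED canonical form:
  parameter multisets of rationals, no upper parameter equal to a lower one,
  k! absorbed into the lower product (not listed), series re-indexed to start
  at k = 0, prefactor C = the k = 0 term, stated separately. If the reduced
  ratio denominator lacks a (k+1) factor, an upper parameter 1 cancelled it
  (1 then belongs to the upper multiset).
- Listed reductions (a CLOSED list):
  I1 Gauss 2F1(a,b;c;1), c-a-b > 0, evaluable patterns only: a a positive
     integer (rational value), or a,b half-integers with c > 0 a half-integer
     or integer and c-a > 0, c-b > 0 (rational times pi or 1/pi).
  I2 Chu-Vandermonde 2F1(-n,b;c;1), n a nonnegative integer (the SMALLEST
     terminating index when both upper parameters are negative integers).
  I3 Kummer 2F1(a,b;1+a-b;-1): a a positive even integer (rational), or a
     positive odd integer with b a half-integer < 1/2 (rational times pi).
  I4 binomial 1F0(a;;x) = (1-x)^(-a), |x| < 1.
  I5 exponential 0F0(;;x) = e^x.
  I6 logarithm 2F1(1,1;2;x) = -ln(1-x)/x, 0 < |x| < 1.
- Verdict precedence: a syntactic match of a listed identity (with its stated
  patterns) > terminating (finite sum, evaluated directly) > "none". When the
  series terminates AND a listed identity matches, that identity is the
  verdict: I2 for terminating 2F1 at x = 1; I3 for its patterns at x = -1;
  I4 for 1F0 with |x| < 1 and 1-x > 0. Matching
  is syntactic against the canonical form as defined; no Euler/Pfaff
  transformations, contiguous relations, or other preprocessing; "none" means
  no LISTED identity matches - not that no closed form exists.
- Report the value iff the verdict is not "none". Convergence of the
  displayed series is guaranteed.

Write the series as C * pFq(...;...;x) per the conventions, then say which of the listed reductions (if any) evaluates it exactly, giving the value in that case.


Prefactor \frac{1}{6}, argument -1: 2F1 with upper {-\frac{2}{5}, 3} over lower {\frac{22}{5}}. Verdict: none. Every listed pattern misses the 2F1 form at -1, upper {-\frac{2}{5}, 3}.

First insight: x = -1 and the parameter 1/7 appears in both the upper and lower lists and cancels (alongside the other common factor).
Step ratio: r(k) = -1 * (k-\frac{2}{5}) (k+3) / [(k+\frac{22}{5}) (k+1)] - rational; roots negated = parameters, x = -1, C = \frac{1}{6}.


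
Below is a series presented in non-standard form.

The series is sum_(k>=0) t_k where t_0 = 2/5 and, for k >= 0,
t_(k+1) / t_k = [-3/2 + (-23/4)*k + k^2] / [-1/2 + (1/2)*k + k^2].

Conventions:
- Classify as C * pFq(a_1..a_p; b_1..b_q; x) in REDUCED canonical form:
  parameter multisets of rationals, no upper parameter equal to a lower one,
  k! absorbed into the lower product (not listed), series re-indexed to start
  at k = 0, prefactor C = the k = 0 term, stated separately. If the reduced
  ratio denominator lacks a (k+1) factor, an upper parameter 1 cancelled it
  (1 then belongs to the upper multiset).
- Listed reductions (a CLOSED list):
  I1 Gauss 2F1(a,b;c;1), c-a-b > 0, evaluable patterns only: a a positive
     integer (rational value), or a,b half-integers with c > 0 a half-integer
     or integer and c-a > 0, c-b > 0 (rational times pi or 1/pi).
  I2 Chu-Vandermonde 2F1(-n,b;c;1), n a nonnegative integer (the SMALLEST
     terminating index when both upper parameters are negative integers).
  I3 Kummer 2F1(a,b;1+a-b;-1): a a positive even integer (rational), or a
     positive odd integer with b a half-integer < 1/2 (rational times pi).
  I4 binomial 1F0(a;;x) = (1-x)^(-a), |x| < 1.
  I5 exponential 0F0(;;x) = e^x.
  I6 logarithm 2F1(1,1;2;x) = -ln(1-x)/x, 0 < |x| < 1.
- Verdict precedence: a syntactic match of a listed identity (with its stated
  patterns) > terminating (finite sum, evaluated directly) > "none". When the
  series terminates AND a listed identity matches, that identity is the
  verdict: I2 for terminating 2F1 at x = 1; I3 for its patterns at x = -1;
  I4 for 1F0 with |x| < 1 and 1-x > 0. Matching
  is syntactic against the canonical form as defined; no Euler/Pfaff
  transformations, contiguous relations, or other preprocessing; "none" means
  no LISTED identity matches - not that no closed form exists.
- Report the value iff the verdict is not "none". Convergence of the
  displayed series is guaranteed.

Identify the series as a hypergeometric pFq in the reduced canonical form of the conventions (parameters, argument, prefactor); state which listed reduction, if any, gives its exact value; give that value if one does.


Prefactor 2/5, argument 1: 2F1 with upper {-6, 1/4} over lower {-1/2}. Verdict at x = 1: the Chu-Vandermonde identity I2 matches (terminating 2F1 at x = 1 with n = 6, b = 1/4, c = -1/2). Value: 221/1120.

The tell: from the first term 2/5: roots of the ratio polynomials (C = 2/5) are the negated parameters.
Term ratio: r(k) = 1 * (k-6) (k+1/4) / [(k-1/2) (k+1)] ; factor over Q: parameters, x = 1, and C = 2/5.


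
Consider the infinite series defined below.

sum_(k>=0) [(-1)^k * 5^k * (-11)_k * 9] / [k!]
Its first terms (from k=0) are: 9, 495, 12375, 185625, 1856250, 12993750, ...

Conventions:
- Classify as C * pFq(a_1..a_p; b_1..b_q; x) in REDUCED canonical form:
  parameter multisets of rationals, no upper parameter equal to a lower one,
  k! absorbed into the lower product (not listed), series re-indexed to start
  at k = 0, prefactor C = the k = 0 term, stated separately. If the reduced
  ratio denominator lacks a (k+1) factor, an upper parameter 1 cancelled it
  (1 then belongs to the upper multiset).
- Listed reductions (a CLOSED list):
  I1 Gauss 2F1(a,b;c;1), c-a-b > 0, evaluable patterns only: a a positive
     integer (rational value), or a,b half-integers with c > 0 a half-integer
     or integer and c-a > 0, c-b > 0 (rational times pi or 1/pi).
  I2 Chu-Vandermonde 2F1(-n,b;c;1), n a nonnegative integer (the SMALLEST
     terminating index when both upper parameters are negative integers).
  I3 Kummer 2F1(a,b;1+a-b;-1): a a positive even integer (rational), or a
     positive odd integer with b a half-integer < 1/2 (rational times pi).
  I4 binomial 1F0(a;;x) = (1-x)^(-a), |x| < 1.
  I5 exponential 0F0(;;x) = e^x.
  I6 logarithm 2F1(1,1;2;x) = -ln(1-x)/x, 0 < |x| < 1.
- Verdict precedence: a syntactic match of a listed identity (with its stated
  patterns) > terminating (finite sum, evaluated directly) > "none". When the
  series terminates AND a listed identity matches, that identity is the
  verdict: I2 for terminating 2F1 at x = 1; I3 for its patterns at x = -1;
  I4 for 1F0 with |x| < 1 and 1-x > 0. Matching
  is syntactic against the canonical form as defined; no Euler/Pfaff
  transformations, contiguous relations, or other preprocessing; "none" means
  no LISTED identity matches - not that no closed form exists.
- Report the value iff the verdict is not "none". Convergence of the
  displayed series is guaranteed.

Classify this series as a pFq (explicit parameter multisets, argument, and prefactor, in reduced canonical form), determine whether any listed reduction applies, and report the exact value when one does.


Canonical form: C = 9 times 1F0 with upper {-11}, lower {-}, x = -5. Verdict: terminating - the sum ends at index 11 because -11 is a negative integer; exact evaluation follows. Exact value: 3265173504.

First insight: from the first term 9: the (-1)^k factor (prefactor 9) folds into the argument's sign.
Adjacent-term ratio: r(k) = (-5) * (k-11) / [(k+1)] - rational in k. x = (-5); t_0 = 9; negate the roots.


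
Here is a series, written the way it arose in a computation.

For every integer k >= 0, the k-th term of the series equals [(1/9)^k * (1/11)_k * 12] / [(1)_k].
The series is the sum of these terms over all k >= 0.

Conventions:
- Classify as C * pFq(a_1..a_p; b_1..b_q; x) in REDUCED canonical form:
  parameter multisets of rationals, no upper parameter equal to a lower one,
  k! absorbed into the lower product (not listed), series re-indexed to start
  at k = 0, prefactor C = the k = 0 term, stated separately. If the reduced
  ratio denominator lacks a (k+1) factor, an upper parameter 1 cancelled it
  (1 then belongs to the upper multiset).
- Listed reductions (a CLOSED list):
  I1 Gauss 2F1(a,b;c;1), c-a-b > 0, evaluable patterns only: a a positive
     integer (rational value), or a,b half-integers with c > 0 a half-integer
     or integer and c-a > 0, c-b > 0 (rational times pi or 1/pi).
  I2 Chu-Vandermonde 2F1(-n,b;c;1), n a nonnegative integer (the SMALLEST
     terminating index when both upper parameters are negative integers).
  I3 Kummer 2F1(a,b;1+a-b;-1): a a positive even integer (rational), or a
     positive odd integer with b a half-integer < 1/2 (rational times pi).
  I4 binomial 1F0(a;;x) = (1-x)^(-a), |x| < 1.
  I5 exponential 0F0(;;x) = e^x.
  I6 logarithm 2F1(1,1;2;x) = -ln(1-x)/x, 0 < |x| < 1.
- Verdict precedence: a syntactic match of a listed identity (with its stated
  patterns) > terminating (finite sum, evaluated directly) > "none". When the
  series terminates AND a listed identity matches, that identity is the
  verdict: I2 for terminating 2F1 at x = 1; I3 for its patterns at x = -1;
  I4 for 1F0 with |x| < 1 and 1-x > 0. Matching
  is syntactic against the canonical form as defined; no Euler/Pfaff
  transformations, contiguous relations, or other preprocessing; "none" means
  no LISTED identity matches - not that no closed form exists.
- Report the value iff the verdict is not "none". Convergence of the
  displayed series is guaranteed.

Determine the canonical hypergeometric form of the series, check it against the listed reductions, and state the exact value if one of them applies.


x = 1/9 here; the reduced form reads 1F0, upper {1/11}, lower {-}, C = 12. Verdict (x = 1/9): the binomial series (I4) applies (the 1F0 binomial series: exponent -1/11, x = 1/9). Value: 12 * (8/9)^(-1/11).

Key step: x = (1/9) and (1)_k (prefactor 12) is k! itself.
Term ratio: r(k) = (1/9) * (k+1/11) / [(k+1)] - rational in k. x = (1/9); t_0 = 12; negate the roots.


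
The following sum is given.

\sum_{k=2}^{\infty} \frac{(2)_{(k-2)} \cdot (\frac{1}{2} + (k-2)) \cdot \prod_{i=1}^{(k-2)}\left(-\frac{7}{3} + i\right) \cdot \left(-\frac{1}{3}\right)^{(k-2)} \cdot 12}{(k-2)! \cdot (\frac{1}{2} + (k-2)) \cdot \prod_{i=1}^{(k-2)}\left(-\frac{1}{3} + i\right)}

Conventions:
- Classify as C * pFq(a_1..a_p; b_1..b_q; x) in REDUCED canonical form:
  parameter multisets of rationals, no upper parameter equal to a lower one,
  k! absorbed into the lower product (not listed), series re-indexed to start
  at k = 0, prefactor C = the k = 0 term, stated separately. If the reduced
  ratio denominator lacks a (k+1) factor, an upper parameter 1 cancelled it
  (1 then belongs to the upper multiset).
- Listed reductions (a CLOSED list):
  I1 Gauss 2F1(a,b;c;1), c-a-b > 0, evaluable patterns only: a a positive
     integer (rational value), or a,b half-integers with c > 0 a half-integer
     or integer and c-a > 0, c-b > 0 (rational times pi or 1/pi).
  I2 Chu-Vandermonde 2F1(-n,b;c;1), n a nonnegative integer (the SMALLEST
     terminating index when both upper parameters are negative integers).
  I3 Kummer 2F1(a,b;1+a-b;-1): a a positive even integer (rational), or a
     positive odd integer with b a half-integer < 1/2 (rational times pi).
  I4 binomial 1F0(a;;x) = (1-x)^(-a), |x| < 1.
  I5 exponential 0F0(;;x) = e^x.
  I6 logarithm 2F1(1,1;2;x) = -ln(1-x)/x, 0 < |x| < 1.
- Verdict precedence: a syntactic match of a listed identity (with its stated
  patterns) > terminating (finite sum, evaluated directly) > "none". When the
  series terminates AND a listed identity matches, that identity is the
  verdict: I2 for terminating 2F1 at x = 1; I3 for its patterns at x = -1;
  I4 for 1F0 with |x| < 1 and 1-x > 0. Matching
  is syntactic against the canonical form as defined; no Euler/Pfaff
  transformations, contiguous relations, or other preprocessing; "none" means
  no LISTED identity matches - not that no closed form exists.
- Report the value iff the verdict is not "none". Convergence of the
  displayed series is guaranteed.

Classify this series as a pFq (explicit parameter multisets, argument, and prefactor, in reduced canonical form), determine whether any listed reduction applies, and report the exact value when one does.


x = -\frac{1}{3} here; the reduced form reads 2F1, upper {-\frac{4}{3}, 2}, lower {\frac{2}{3}}, C = 12. Verdict: none - at argument -\frac{1}{3} the multisets {-\frac{4}{3}, 2} ; {\frac{2}{3}} match no listed identity.

Structural cue: from the first term 12: striking the common factor k + 1/2 reduces the term (C = 12).
Step ratio: r(k) = -\frac{1}{3} * (k-\frac{4}{3}) (k+2) / [(k+\frac{2}{3}) (k+1)] - rational in k. x = -\frac{1}{3}; t_0 = 12; negate the roots.


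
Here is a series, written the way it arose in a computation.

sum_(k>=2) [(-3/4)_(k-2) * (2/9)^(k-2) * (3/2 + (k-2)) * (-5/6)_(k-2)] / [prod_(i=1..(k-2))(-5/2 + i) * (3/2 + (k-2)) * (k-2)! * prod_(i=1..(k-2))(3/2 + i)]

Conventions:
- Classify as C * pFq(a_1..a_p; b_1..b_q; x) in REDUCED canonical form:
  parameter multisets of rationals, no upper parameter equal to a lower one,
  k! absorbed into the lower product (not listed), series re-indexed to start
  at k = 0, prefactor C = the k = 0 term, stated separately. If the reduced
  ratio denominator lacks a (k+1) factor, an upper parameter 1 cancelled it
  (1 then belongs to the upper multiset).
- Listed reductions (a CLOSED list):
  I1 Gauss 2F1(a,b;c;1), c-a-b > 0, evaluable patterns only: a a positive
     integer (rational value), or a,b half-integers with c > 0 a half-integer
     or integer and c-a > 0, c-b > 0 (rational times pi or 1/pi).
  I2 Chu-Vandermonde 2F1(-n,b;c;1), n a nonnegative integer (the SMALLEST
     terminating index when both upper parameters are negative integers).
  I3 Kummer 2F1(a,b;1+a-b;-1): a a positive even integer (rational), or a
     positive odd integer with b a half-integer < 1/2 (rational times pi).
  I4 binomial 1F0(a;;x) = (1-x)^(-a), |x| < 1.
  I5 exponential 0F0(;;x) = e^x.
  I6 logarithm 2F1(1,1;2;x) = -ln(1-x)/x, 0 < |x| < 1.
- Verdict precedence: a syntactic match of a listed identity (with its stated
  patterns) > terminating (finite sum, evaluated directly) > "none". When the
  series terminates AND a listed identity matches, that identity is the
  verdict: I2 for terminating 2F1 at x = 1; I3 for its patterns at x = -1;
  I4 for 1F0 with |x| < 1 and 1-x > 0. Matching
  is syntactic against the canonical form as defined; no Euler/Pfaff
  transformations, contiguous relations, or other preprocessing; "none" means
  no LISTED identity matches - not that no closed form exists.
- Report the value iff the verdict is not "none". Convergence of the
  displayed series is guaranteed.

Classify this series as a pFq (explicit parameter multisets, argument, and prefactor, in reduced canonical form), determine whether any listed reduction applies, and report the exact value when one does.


x = 2/9 here; the reduced form reads 2F2, upper {-5/6, -3/4}, lower {-3/2, 5/2}, C = 1. Verdict: none - at argument 2/9 the multisets {-5/6, -3/4} ; {-3/2, 5/2} match no listed identity.

First insight: t_0 being 1, k + 3/2 divides numerator and denominator alike; C = 1, x = 2/9 after cancelling.
Consecutive-term ratio: r(k) = (2/9) * (k-5/6) (k-3/4) / [(k-3/2) (k+5/2) (k+1)] - rational in k. x = (2/9); t_0 = 1; negate the roots.


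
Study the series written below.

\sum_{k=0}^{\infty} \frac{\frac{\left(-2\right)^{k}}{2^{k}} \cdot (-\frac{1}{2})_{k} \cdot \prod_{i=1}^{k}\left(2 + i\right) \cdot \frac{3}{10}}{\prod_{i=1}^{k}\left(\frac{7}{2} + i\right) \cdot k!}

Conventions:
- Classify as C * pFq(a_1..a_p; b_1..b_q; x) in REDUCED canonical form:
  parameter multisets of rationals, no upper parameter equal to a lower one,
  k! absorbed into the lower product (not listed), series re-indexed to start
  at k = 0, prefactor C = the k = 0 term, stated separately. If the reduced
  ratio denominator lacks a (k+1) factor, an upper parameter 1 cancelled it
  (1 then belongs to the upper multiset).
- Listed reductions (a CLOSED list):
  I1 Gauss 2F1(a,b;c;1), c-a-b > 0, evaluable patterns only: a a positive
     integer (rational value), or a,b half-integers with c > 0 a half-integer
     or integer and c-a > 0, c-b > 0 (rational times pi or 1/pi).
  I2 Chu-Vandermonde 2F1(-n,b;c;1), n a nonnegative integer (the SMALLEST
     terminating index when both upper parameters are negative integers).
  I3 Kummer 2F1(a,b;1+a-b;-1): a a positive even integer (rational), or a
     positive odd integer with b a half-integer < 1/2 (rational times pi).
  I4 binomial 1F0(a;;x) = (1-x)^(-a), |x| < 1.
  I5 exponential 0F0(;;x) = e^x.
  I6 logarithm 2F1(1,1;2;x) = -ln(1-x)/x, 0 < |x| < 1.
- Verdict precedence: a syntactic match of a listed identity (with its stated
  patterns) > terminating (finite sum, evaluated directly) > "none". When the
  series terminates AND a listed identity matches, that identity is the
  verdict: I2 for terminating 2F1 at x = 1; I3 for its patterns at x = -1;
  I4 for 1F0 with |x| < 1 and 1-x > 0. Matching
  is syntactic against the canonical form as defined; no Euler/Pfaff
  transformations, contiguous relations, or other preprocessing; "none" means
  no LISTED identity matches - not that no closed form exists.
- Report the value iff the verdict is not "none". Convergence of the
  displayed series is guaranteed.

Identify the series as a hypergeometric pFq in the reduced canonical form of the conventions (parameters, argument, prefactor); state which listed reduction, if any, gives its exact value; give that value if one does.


x = -1 here; the reduced form reads 2F1, upper {-\frac{1}{2}, 3}, lower {\frac{9}{2}}, C = \frac{3}{10}. Verdict: this is the Kummer evaluation I3 (x = -1; c = \frac{9}{2} equals 1+a-b for upper {-\frac{1}{2}, 3}: listed pattern). Sum: \frac{63}{512} \cdot \pi.

First insight: t_0 = \frac{3}{10} here, and the running product (C = 3/10, x = -1) telescopes to a rising factorial.
Adjacent-term ratio: r(k) = -1 * (k-\frac{1}{2}) (k+3) / [(k+\frac{9}{2}) (k+1)] - poly over poly, x = -1 from leading terms; C = \frac{3}{10} at k = 0.


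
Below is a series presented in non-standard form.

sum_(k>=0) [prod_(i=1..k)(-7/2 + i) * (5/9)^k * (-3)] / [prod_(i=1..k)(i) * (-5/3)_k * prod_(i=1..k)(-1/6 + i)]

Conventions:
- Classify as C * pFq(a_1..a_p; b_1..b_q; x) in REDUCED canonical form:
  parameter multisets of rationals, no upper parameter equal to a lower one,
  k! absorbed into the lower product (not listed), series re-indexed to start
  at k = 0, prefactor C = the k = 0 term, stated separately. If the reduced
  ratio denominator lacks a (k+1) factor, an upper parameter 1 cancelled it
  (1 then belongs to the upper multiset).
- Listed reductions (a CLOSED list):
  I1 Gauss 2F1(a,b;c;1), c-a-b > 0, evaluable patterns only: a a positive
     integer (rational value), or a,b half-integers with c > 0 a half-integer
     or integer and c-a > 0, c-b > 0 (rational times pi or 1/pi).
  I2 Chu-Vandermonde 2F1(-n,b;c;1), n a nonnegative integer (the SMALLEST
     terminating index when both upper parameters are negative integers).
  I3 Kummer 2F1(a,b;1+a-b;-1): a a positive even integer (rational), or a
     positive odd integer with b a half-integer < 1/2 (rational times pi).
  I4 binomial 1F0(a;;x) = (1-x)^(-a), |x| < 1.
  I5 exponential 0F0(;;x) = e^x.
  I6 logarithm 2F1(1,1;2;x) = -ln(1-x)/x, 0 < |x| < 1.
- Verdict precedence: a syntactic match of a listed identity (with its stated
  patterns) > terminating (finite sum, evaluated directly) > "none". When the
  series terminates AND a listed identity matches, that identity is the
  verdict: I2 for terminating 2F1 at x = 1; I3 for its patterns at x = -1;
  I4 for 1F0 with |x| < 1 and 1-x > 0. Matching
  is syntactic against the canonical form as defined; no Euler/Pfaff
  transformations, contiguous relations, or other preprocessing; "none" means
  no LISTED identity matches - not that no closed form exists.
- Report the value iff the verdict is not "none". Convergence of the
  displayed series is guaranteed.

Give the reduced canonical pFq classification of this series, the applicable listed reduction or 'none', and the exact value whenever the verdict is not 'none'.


Prefactor -3, argument 5/9: 1F2 with upper {-5/2} over lower {-5/3, 5/6}. Verdict: none here - no I1-I6 shape fits x = 5/9 with lower {-5/3, 5/6}.

Key observation: t_0 being -3, the running product (C = -3) telescopes to a rising factorial.
Adjacent-term ratio: r(k) = (5/9) * (k-5/2) / [(k-5/3) (k+5/6) (k+1)] - rational in k, leading ratio (5/9); with t_0 = -3, classification follows.


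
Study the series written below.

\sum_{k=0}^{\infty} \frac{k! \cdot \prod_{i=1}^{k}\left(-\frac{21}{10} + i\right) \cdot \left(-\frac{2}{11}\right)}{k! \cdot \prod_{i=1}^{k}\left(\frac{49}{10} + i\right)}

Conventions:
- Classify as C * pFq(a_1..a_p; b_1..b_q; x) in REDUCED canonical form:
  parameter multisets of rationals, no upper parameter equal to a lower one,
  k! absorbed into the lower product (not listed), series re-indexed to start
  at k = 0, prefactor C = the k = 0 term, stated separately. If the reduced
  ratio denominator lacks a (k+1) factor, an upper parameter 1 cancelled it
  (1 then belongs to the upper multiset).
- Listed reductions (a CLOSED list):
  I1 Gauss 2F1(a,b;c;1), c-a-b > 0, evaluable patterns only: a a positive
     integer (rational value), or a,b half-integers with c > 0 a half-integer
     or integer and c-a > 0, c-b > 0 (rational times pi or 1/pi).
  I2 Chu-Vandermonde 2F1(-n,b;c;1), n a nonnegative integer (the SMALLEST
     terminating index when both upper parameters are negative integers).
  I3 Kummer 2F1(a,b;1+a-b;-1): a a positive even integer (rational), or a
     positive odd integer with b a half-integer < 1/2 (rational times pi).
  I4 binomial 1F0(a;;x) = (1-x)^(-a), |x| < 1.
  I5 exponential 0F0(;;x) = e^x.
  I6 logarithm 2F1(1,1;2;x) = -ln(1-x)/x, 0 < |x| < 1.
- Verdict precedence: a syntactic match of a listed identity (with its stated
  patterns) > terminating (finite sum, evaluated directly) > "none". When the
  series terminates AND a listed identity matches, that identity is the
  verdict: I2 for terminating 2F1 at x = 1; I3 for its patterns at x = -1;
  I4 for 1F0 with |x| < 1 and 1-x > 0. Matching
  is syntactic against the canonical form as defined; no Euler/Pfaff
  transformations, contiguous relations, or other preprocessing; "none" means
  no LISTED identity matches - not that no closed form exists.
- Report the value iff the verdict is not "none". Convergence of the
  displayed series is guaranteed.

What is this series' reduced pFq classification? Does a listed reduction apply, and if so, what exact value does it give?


At argument 1: a 2F1 with upper {-\frac{11}{10}, 1}, lower {\frac{59}{10}}, scaled by C = -\frac{2}{11}. Verdict: the Gauss summation I1 fires (x = 1: the Gamma ratio telescopes since c-a-b = 6 > 0 and a = 1 in Z>0). Its exact value is -\frac{49}{330}.

Key step: t_0 being -\frac{2}{11}, the lower running product (prefactor -2/11) is a rising factorial.
Adjacent-term ratio: r(k) = 1 * (k-\frac{11}{10}) (k+1) / [(k+\frac{59}{10}) (k+1)] - rational in k, leading ratio 1; with t_0 = -\frac{2}{11}, classification follows.


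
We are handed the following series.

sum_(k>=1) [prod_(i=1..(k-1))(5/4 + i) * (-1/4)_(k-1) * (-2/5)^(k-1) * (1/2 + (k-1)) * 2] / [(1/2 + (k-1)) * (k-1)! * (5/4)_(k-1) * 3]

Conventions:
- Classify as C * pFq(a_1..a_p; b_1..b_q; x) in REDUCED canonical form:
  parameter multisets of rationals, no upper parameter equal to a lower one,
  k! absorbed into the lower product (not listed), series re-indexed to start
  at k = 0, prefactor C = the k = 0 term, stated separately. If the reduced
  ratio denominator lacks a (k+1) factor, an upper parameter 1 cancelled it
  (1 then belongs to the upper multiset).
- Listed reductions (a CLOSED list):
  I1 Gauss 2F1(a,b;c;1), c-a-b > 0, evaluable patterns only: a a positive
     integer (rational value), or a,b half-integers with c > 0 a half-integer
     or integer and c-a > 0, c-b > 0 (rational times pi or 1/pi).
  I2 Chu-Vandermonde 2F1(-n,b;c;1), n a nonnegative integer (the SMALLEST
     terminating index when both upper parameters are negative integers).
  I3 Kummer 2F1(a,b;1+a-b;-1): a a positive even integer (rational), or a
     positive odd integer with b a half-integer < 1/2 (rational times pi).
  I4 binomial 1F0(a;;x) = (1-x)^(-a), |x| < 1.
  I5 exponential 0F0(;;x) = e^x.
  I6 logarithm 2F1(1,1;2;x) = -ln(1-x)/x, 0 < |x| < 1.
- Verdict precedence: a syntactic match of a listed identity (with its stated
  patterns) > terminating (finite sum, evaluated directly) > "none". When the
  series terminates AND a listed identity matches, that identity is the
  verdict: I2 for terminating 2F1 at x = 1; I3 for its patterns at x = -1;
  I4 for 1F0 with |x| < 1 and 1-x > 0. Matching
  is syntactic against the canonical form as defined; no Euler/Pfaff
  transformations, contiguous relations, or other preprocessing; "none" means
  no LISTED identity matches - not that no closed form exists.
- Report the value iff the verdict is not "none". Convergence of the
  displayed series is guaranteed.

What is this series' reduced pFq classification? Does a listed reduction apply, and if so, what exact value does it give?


Prefactor 2/3, argument -2/5: 2F1 with upper {-1/4, 9/4} over lower {5/4}. Verdict: none. No listed pattern accepts 2F1(-1/4, 9/4; 5/4; -2/5).

Structural cue: t_0 = 2/3 here, and the running product (C = 2/3, x = -2/5) telescopes to a rising factorial.
Consecutive-term ratio: r(k) = (-2/5) * (k-1/4) (k+9/4) / [(k+5/4) (k+1)] ; factor over Q: parameters, x = (-2/5), and C = 2/3.


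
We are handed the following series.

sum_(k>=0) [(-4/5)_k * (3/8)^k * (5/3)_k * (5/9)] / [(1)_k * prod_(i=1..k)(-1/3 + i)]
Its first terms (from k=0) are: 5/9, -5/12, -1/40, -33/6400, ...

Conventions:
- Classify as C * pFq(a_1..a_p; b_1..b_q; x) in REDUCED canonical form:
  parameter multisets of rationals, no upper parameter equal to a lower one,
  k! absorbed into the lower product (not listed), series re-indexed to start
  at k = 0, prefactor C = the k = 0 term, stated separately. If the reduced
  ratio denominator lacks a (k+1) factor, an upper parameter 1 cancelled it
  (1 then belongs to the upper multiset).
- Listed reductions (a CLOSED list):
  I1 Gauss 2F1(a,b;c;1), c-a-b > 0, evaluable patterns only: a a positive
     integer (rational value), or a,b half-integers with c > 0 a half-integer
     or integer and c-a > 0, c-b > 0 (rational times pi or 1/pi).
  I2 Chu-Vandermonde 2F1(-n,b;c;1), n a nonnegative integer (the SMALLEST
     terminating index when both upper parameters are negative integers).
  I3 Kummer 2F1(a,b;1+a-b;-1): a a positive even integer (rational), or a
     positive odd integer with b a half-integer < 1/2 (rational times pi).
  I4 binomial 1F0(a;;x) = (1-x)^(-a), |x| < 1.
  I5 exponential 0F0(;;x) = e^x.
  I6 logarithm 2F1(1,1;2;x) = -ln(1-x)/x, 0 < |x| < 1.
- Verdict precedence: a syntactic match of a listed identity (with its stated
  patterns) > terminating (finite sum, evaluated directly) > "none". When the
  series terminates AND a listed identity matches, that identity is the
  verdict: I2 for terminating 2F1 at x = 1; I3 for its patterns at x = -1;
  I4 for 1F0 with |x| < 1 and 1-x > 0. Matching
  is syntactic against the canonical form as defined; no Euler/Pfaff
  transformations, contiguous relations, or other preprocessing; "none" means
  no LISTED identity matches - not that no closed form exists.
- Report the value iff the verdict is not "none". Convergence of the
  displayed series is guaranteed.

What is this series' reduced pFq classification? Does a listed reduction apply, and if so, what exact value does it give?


Structural cue: with t_0 = 5/9, the lower running product (prefactor 5/9) is a rising factorial.
Consecutive-term ratio: r(k) = (3/8) * (k-4/5) (k+5/3) / [(k+2/3) (k+1)] ; factor over Q: parameters, x = (3/8), and C = 5/9.

The series (x = 3/8) is 2F1: upper {-4/5, 5/3}, lower {2/3}, prefactor 5/9. Verdict: none. No listed pattern accepts 2F1(-4/5, 5/3; 2/3; 3/8).


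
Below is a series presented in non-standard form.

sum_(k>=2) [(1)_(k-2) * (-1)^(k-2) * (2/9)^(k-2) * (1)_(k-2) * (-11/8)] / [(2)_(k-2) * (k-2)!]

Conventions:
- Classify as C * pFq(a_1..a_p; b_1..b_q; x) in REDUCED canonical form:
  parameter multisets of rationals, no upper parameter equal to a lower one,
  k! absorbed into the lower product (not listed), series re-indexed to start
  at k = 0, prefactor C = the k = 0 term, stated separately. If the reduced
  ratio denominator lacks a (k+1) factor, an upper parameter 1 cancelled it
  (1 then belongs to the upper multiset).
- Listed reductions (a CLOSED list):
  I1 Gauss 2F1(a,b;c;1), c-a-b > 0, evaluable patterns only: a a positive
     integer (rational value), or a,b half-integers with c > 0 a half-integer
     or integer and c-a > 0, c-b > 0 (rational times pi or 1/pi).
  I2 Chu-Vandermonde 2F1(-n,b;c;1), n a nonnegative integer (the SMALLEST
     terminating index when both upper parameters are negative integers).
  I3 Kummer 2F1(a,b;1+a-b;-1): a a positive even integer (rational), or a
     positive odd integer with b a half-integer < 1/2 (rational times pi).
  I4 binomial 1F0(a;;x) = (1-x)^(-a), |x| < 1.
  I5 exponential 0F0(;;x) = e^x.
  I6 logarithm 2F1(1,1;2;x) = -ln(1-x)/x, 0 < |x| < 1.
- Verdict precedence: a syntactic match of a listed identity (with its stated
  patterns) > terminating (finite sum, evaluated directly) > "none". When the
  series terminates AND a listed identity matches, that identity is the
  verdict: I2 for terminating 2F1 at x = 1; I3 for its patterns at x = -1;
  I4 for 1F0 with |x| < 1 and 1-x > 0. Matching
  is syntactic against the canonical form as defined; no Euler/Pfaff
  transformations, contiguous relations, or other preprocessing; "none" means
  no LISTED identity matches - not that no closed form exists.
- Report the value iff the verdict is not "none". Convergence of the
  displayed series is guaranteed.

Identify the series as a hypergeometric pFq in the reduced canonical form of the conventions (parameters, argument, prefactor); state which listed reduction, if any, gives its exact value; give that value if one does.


This is -11/8 * 2F1(1, 1; 2; -2/9) in reduced canonical form. Verdict: this is the I6 logarithm reduction (the logarithm: parameters (1,1;2), x = -2/9). Exact value: (-99/16) * ln(11/9).

The tell: from the first term -11/8: the (-1)^k factor (prefactor -11/8) folds into the argument's sign.
Consecutive-term ratio: r(k) = (-2/9) * (k+1) (k+1) / [(k+2) (k+1)] ; factor over Q: parameters, x = (-2/9), and C = -11/8.
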